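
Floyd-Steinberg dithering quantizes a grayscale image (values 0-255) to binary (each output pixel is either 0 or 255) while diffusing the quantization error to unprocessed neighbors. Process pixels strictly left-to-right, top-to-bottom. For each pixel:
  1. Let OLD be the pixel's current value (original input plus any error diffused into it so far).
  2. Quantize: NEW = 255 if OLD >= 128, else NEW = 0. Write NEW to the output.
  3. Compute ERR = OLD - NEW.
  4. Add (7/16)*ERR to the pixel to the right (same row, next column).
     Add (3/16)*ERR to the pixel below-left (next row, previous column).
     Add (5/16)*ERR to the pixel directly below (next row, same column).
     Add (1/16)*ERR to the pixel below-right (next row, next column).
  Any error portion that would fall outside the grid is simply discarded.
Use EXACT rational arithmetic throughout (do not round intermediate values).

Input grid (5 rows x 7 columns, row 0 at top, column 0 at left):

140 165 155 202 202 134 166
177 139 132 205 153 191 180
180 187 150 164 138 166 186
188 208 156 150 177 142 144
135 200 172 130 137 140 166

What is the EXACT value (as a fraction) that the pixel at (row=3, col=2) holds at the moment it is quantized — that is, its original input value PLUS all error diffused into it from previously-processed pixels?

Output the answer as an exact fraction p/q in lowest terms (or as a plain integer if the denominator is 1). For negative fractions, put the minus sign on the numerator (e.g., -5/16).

(0,0): OLD=140 → NEW=255, ERR=-115
(0,1): OLD=1835/16 → NEW=0, ERR=1835/16
(0,2): OLD=52525/256 → NEW=255, ERR=-12755/256
(0,3): OLD=738107/4096 → NEW=255, ERR=-306373/4096
(0,4): OLD=11093661/65536 → NEW=255, ERR=-5618019/65536
(0,5): OLD=101183051/1048576 → NEW=0, ERR=101183051/1048576
(0,6): OLD=3493299213/16777216 → NEW=255, ERR=-784890867/16777216
(1,0): OLD=41617/256 → NEW=255, ERR=-23663/256
(1,1): OLD=241399/2048 → NEW=0, ERR=241399/2048
(1,2): OLD=10560579/65536 → NEW=255, ERR=-6151101/65536
(1,3): OLD=31817799/262144 → NEW=0, ERR=31817799/262144
(1,4): OLD=3233488565/16777216 → NEW=255, ERR=-1044701515/16777216
(1,5): OLD=24130010053/134217728 → NEW=255, ERR=-10095510587/134217728
(1,6): OLD=297434278379/2147483648 → NEW=255, ERR=-250174051861/2147483648
(2,0): OLD=5675917/32768 → NEW=255, ERR=-2679923/32768
(2,1): OLD=172677599/1048576 → NEW=255, ERR=-94709281/1048576
(2,2): OLD=1866939229/16777216 → NEW=0, ERR=1866939229/16777216
(2,3): OLD=31282449333/134217728 → NEW=255, ERR=-2943071307/134217728
(2,4): OLD=109983682501/1073741824 → NEW=0, ERR=109983682501/1073741824
(2,5): OLD=5551603327639/34359738368 → NEW=255, ERR=-3210129956201/34359738368
(2,6): OLD=57185296830609/549755813888 → NEW=0, ERR=57185296830609/549755813888
(3,0): OLD=2441201085/16777216 → NEW=255, ERR=-1836988995/16777216
(3,1): OLD=19813803257/134217728 → NEW=255, ERR=-14411717383/134217728
(3,2): OLD=143925497339/1073741824 → NEW=255, ERR=-129878667781/1073741824
Target (3,2): original=156, with diffused error = 143925497339/1073741824

Answer: 143925497339/1073741824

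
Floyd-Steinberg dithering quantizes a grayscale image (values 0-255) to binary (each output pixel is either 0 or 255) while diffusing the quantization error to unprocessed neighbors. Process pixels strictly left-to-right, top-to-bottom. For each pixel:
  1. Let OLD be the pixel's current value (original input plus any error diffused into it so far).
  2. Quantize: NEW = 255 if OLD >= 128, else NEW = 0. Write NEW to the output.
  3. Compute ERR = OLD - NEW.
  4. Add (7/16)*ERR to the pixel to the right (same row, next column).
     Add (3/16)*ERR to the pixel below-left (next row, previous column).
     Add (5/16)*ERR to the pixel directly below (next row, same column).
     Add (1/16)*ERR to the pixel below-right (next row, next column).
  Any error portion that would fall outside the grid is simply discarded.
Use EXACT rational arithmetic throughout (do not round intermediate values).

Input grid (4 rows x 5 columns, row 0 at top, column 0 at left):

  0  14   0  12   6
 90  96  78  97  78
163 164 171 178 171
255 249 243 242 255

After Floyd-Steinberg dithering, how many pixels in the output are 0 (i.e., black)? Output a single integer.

(0,0): OLD=0 → NEW=0, ERR=0
(0,1): OLD=14 → NEW=0, ERR=14
(0,2): OLD=49/8 → NEW=0, ERR=49/8
(0,3): OLD=1879/128 → NEW=0, ERR=1879/128
(0,4): OLD=25441/2048 → NEW=0, ERR=25441/2048
(1,0): OLD=741/8 → NEW=0, ERR=741/8
(1,1): OLD=9091/64 → NEW=255, ERR=-7229/64
(1,2): OLD=69887/2048 → NEW=0, ERR=69887/2048
(1,3): OLD=976723/8192 → NEW=0, ERR=976723/8192
(1,4): OLD=17689753/131072 → NEW=255, ERR=-15733607/131072
(2,0): OLD=174865/1024 → NEW=255, ERR=-86255/1024
(2,1): OLD=3409099/32768 → NEW=0, ERR=3409099/32768
(2,2): OLD=127127329/524288 → NEW=255, ERR=-6566111/524288
(2,3): OLD=1588848595/8388608 → NEW=255, ERR=-550246445/8388608
(2,4): OLD=15064916485/134217728 → NEW=0, ERR=15064916485/134217728
(3,0): OLD=130119937/524288 → NEW=255, ERR=-3573503/524288
(3,1): OLD=1136307949/4194304 → NEW=255, ERR=66760429/4194304
(3,2): OLD=32246255039/134217728 → NEW=255, ERR=-1979265601/134217728
(3,3): OLD=63166286631/268435456 → NEW=255, ERR=-5284754649/268435456
(3,4): OLD=1191264656547/4294967296 → NEW=255, ERR=96047996067/4294967296
Output grid:
  Row 0: .....  (5 black, running=5)
  Row 1: .#..#  (3 black, running=8)
  Row 2: #.##.  (2 black, running=10)
  Row 3: #####  (0 black, running=10)

Answer: 10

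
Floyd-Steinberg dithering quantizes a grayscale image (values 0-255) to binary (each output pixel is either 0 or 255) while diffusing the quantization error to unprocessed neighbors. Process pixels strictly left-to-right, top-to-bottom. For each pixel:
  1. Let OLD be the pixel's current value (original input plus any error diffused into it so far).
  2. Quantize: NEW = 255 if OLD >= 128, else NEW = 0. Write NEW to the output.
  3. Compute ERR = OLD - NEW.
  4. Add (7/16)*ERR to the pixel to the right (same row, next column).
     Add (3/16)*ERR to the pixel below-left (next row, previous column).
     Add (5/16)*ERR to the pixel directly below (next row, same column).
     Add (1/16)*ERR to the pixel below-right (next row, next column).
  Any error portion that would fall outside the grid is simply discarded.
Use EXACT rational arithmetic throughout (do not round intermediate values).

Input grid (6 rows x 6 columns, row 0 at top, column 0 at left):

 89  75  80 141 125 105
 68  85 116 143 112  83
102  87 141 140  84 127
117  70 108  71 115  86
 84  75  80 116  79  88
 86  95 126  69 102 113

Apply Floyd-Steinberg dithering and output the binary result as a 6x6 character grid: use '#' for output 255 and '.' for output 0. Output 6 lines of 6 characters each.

Answer: ..#.#.
.#.#..
..#.##
#.#...
...#.#
#.#..#

Derivation:
(0,0): OLD=89 → NEW=0, ERR=89
(0,1): OLD=1823/16 → NEW=0, ERR=1823/16
(0,2): OLD=33241/256 → NEW=255, ERR=-32039/256
(0,3): OLD=353263/4096 → NEW=0, ERR=353263/4096
(0,4): OLD=10664841/65536 → NEW=255, ERR=-6046839/65536
(0,5): OLD=67772607/1048576 → NEW=0, ERR=67772607/1048576
(1,0): OLD=29997/256 → NEW=0, ERR=29997/256
(1,1): OLD=315323/2048 → NEW=255, ERR=-206917/2048
(1,2): OLD=3668695/65536 → NEW=0, ERR=3668695/65536
(1,3): OLD=44386443/262144 → NEW=255, ERR=-22460277/262144
(1,4): OLD=1060166465/16777216 → NEW=0, ERR=1060166465/16777216
(1,5): OLD=33575125879/268435456 → NEW=0, ERR=33575125879/268435456
(2,0): OLD=3921465/32768 → NEW=0, ERR=3921465/32768
(2,1): OLD=131705219/1048576 → NEW=0, ERR=131705219/1048576
(2,2): OLD=3205554761/16777216 → NEW=255, ERR=-1072635319/16777216
(2,3): OLD=13502456641/134217728 → NEW=0, ERR=13502456641/134217728
(2,4): OLD=712351017027/4294967296 → NEW=255, ERR=-382865643453/4294967296
(2,5): OLD=9004726726661/68719476736 → NEW=255, ERR=-8518739841019/68719476736
(3,0): OLD=2985484329/16777216 → NEW=255, ERR=-1292705751/16777216
(3,1): OLD=9533921653/134217728 → NEW=0, ERR=9533921653/134217728
(3,2): OLD=156562955375/1073741824 → NEW=255, ERR=-117241209745/1073741824
(3,3): OLD=2333530465933/68719476736 → NEW=0, ERR=2333530465933/68719476736
(3,4): OLD=46753168628333/549755813888 → NEW=0, ERR=46753168628333/549755813888
(3,5): OLD=693979784305475/8796093022208 → NEW=0, ERR=693979784305475/8796093022208
(4,0): OLD=157282161351/2147483648 → NEW=0, ERR=157282161351/2147483648
(4,1): OLD=3571755644699/34359738368 → NEW=0, ERR=3571755644699/34359738368
(4,2): OLD=112330281413601/1099511627776 → NEW=0, ERR=112330281413601/1099511627776
(4,3): OLD=3174152001313221/17592186044416 → NEW=255, ERR=-1311855440012859/17592186044416
(4,4): OLD=25295304565696789/281474976710656 → NEW=0, ERR=25295304565696789/281474976710656
(4,5): OLD=708358286995063667/4503599627370496 → NEW=255, ERR=-440059617984412813/4503599627370496
(5,0): OLD=70576839836545/549755813888 → NEW=255, ERR=-69610892704895/549755813888
(5,1): OLD=1685705390355345/17592186044416 → NEW=0, ERR=1685705390355345/17592186044416
(5,2): OLD=27072689940582731/140737488355328 → NEW=255, ERR=-8815369590025909/140737488355328
(5,3): OLD=187027230566145001/4503599627370496 → NEW=0, ERR=187027230566145001/4503599627370496
(5,4): OLD=1128334465561359657/9007199254740992 → NEW=0, ERR=1128334465561359657/9007199254740992
(5,5): OLD=20592211077759400253/144115188075855872 → NEW=255, ERR=-16157161881583847107/144115188075855872
Row 0: ..#.#.
Row 1: .#.#..
Row 2: ..#.##
Row 3: #.#...
Row 4: ...#.#
Row 5: #.#..#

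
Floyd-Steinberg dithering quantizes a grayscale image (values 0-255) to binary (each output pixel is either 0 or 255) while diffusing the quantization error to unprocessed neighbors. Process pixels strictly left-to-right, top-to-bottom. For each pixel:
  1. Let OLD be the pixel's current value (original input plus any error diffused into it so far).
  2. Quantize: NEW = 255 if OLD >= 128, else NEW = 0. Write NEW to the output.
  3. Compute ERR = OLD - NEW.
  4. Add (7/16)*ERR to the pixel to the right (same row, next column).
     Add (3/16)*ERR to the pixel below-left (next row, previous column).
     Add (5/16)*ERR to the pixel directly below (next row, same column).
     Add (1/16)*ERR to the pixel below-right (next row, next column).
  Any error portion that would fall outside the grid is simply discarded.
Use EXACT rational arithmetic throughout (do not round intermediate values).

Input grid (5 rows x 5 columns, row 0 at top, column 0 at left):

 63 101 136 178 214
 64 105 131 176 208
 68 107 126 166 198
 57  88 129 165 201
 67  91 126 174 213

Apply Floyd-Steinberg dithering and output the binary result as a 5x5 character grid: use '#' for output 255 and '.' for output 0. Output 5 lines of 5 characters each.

(0,0): OLD=63 → NEW=0, ERR=63
(0,1): OLD=2057/16 → NEW=255, ERR=-2023/16
(0,2): OLD=20655/256 → NEW=0, ERR=20655/256
(0,3): OLD=873673/4096 → NEW=255, ERR=-170807/4096
(0,4): OLD=12829055/65536 → NEW=255, ERR=-3882625/65536
(1,0): OLD=15355/256 → NEW=0, ERR=15355/256
(1,1): OLD=226909/2048 → NEW=0, ERR=226909/2048
(1,2): OLD=12384033/65536 → NEW=255, ERR=-4327647/65536
(1,3): OLD=33557773/262144 → NEW=255, ERR=-33288947/262144
(1,4): OLD=550808455/4194304 → NEW=255, ERR=-518739065/4194304
(2,0): OLD=3523151/32768 → NEW=0, ERR=3523151/32768
(2,1): OLD=188775125/1048576 → NEW=255, ERR=-78611755/1048576
(2,2): OLD=934145215/16777216 → NEW=0, ERR=934145215/16777216
(2,3): OLD=33114092749/268435456 → NEW=0, ERR=33114092749/268435456
(2,4): OLD=882117791323/4294967296 → NEW=255, ERR=-213098869157/4294967296
(3,0): OLD=1284170207/16777216 → NEW=0, ERR=1284170207/16777216
(3,1): OLD=15464430067/134217728 → NEW=0, ERR=15464430067/134217728
(3,2): OLD=924502088289/4294967296 → NEW=255, ERR=-170714572191/4294967296
(3,3): OLD=1549085455449/8589934592 → NEW=255, ERR=-641347865511/8589934592
(3,4): OLD=22064456865693/137438953472 → NEW=255, ERR=-12982476269667/137438953472
(4,0): OLD=241641502897/2147483648 → NEW=0, ERR=241641502897/2147483648
(4,1): OLD=11927366090673/68719476736 → NEW=255, ERR=-5596100477007/68719476736
(4,2): OLD=78234035407487/1099511627776 → NEW=0, ERR=78234035407487/1099511627776
(4,3): OLD=2842933624700849/17592186044416 → NEW=255, ERR=-1643073816625231/17592186044416
(4,4): OLD=38830388081839703/281474976710656 → NEW=255, ERR=-32945730979377577/281474976710656
Row 0: .#.##
Row 1: ..###
Row 2: .#..#
Row 3: ..###
Row 4: .#.##

Answer: .#.##
..###
.#..#
..###
.#.##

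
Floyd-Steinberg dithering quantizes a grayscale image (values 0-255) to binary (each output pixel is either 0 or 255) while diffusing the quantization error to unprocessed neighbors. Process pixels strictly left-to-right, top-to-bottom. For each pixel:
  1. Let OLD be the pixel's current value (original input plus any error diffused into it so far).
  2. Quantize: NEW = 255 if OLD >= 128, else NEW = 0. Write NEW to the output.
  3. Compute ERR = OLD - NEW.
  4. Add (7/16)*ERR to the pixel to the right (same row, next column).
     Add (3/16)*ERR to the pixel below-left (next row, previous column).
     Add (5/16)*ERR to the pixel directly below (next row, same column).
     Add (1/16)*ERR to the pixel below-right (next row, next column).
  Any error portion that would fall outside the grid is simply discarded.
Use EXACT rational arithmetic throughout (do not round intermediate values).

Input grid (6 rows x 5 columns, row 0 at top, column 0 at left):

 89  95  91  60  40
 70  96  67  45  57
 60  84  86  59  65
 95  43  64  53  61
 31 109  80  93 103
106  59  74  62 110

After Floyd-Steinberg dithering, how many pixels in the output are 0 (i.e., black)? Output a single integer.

Answer: 22

Derivation:
(0,0): OLD=89 → NEW=0, ERR=89
(0,1): OLD=2143/16 → NEW=255, ERR=-1937/16
(0,2): OLD=9737/256 → NEW=0, ERR=9737/256
(0,3): OLD=313919/4096 → NEW=0, ERR=313919/4096
(0,4): OLD=4818873/65536 → NEW=0, ERR=4818873/65536
(1,0): OLD=19229/256 → NEW=0, ERR=19229/256
(1,1): OLD=212427/2048 → NEW=0, ERR=212427/2048
(1,2): OLD=8589735/65536 → NEW=255, ERR=-8121945/65536
(1,3): OLD=8098779/262144 → NEW=0, ERR=8098779/262144
(1,4): OLD=412235057/4194304 → NEW=0, ERR=412235057/4194304
(2,0): OLD=3372521/32768 → NEW=0, ERR=3372521/32768
(2,1): OLD=149840787/1048576 → NEW=255, ERR=-117546093/1048576
(2,2): OLD=176210297/16777216 → NEW=0, ERR=176210297/16777216
(2,3): OLD=22530376027/268435456 → NEW=0, ERR=22530376027/268435456
(2,4): OLD=577093874365/4294967296 → NEW=255, ERR=-518122786115/4294967296
(3,0): OLD=1780800601/16777216 → NEW=0, ERR=1780800601/16777216
(3,1): OLD=8430001509/134217728 → NEW=0, ERR=8430001509/134217728
(3,2): OLD=444494080103/4294967296 → NEW=0, ERR=444494080103/4294967296
(3,3): OLD=880845298447/8589934592 → NEW=0, ERR=880845298447/8589934592
(3,4): OLD=10089437422635/137438953472 → NEW=0, ERR=10089437422635/137438953472
(4,0): OLD=163094021655/2147483648 → NEW=0, ERR=163094021655/2147483648
(4,1): OLD=12911906702999/68719476736 → NEW=255, ERR=-4611559864681/68719476736
(4,2): OLD=116695985512889/1099511627776 → NEW=0, ERR=116695985512889/1099511627776
(4,3): OLD=3372623174376599/17592186044416 → NEW=255, ERR=-1113384266949481/17592186044416
(4,4): OLD=29459443854257057/281474976710656 → NEW=0, ERR=29459443854257057/281474976710656
(5,0): OLD=128808596415013/1099511627776 → NEW=0, ERR=128808596415013/1099511627776
(5,1): OLD=1002133228988591/8796093022208 → NEW=0, ERR=1002133228988591/8796093022208
(5,2): OLD=39673980197253159/281474976710656 → NEW=255, ERR=-32102138863964121/281474976710656
(5,3): OLD=20922491836833545/1125899906842624 → NEW=0, ERR=20922491836833545/1125899906842624
(5,4): OLD=2645973562901227411/18014398509481984 → NEW=255, ERR=-1947698057016678509/18014398509481984
Output grid:
  Row 0: .#...  (4 black, running=4)
  Row 1: ..#..  (4 black, running=8)
  Row 2: .#..#  (3 black, running=11)
  Row 3: .....  (5 black, running=16)
  Row 4: .#.#.  (3 black, running=19)
  Row 5: ..#.#  (3 black, running=22)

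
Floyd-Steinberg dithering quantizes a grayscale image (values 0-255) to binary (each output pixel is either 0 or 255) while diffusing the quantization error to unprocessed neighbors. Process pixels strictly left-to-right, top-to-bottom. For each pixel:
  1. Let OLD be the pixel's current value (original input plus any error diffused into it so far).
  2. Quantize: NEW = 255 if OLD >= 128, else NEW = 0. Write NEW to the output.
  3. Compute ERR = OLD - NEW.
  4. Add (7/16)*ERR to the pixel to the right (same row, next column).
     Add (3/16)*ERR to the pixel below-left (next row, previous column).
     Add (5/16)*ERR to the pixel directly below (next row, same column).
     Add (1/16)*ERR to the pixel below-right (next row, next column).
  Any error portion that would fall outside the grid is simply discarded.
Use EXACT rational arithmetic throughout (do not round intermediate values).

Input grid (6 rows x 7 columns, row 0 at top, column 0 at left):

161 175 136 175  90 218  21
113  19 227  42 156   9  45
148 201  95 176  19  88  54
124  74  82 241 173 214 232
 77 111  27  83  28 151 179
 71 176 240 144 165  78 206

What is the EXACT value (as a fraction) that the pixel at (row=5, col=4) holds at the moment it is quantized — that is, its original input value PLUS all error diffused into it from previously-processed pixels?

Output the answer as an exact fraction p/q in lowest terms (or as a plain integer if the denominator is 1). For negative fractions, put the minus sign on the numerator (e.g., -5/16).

(0,0): OLD=161 → NEW=255, ERR=-94
(0,1): OLD=1071/8 → NEW=255, ERR=-969/8
(0,2): OLD=10625/128 → NEW=0, ERR=10625/128
(0,3): OLD=432775/2048 → NEW=255, ERR=-89465/2048
(0,4): OLD=2322865/32768 → NEW=0, ERR=2322865/32768
(0,5): OLD=130554839/524288 → NEW=255, ERR=-3138601/524288
(0,6): OLD=154190561/8388608 → NEW=0, ERR=154190561/8388608
(1,0): OLD=7797/128 → NEW=0, ERR=7797/128
(1,1): OLD=17907/1024 → NEW=0, ERR=17907/1024
(1,2): OLD=8022575/32768 → NEW=255, ERR=-333265/32768
(1,3): OLD=5554659/131072 → NEW=0, ERR=5554659/131072
(1,4): OLD=1617663657/8388608 → NEW=255, ERR=-521431383/8388608
(1,5): OLD=-817961543/67108864 → NEW=0, ERR=-817961543/67108864
(1,6): OLD=48358532791/1073741824 → NEW=0, ERR=48358532791/1073741824
(2,0): OLD=2790433/16384 → NEW=255, ERR=-1387487/16384
(2,1): OLD=89818427/524288 → NEW=255, ERR=-43875013/524288
(2,2): OLD=538955761/8388608 → NEW=0, ERR=538955761/8388608
(2,3): OLD=13761445673/67108864 → NEW=255, ERR=-3351314647/67108864
(2,4): OLD=-11762631207/536870912 → NEW=0, ERR=-11762631207/536870912
(2,5): OLD=1360047109203/17179869184 → NEW=0, ERR=1360047109203/17179869184
(2,6): OLD=28023021207669/274877906944 → NEW=0, ERR=28023021207669/274877906944
(3,0): OLD=686564433/8388608 → NEW=0, ERR=686564433/8388608
(3,1): OLD=6067267901/67108864 → NEW=0, ERR=6067267901/67108864
(3,2): OLD=68202994855/536870912 → NEW=0, ERR=68202994855/536870912
(3,3): OLD=603186972465/2147483648 → NEW=255, ERR=55578642225/2147483648
(3,4): OLD=52006465650769/274877906944 → NEW=255, ERR=-18087400619951/274877906944
(3,5): OLD=500710257108931/2199023255552 → NEW=255, ERR=-60040673056829/2199023255552
(3,6): OLD=9037496491495965/35184372088832 → NEW=255, ERR=65481608843805/35184372088832
(4,0): OLD=128342501471/1073741824 → NEW=0, ERR=128342501471/1073741824
(4,1): OLD=3787842638355/17179869184 → NEW=255, ERR=-593024003565/17179869184
(4,2): OLD=17070122635389/274877906944 → NEW=0, ERR=17070122635389/274877906944
(4,3): OLD=250378390699631/2199023255552 → NEW=0, ERR=250378390699631/2199023255552
(4,4): OLD=945552819527293/17592186044416 → NEW=0, ERR=945552819527293/17592186044416
(4,5): OLD=91321186142631581/562949953421312 → NEW=255, ERR=-52231051979802979/562949953421312
(4,6): OLD=1236539419144972891/9007199254740992 → NEW=255, ERR=-1060296390813980069/9007199254740992
(5,0): OLD=28004659500009/274877906944 → NEW=0, ERR=28004659500009/274877906944
(5,1): OLD=503356465225955/2199023255552 → NEW=255, ERR=-57394464939805/2199023255552
(5,2): OLD=4700260525899589/17592186044416 → NEW=255, ERR=214253084573509/17592186044416
(5,3): OLD=27988225086790521/140737488355328 → NEW=255, ERR=-7899834443818119/140737488355328
(5,4): OLD=1323684675809419827/9007199254740992 → NEW=255, ERR=-973151134149533133/9007199254740992
Target (5,4): original=165, with diffused error = 1323684675809419827/9007199254740992

Answer: 1323684675809419827/9007199254740992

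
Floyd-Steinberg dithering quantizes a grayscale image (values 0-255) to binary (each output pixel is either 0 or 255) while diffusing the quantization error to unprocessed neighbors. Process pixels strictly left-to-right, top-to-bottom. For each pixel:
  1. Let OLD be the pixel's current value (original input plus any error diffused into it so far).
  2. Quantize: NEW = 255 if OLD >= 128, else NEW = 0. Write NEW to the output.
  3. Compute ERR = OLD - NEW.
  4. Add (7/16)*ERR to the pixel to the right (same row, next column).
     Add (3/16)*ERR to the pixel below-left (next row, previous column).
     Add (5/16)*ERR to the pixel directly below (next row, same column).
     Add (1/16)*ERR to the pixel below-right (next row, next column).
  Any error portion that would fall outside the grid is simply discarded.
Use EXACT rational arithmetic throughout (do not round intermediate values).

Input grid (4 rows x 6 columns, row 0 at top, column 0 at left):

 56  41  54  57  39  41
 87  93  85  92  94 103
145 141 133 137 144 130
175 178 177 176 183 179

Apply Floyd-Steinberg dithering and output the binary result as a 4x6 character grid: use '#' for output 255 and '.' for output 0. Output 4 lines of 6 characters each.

Answer: ......
.#.#.#
#.#.#.
######

Derivation:
(0,0): OLD=56 → NEW=0, ERR=56
(0,1): OLD=131/2 → NEW=0, ERR=131/2
(0,2): OLD=2645/32 → NEW=0, ERR=2645/32
(0,3): OLD=47699/512 → NEW=0, ERR=47699/512
(0,4): OLD=653381/8192 → NEW=0, ERR=653381/8192
(0,5): OLD=9947619/131072 → NEW=0, ERR=9947619/131072
(1,0): OLD=3737/32 → NEW=0, ERR=3737/32
(1,1): OLD=46991/256 → NEW=255, ERR=-18289/256
(1,2): OLD=828507/8192 → NEW=0, ERR=828507/8192
(1,3): OLD=6077839/32768 → NEW=255, ERR=-2278001/32768
(1,4): OLD=227672541/2097152 → NEW=0, ERR=227672541/2097152
(1,5): OLD=6012889339/33554432 → NEW=255, ERR=-2543490821/33554432
(2,0): OLD=688533/4096 → NEW=255, ERR=-355947/4096
(2,1): OLD=14013847/131072 → NEW=0, ERR=14013847/131072
(2,2): OLD=406598725/2097152 → NEW=255, ERR=-128175035/2097152
(2,3): OLD=1932943517/16777216 → NEW=0, ERR=1932943517/16777216
(2,4): OLD=112621278359/536870912 → NEW=255, ERR=-24280804201/536870912
(2,5): OLD=801530772369/8589934592 → NEW=0, ERR=801530772369/8589934592
(3,0): OLD=352091621/2097152 → NEW=255, ERR=-182682139/2097152
(3,1): OLD=2624125857/16777216 → NEW=255, ERR=-1654064223/16777216
(3,2): OLD=19200113859/134217728 → NEW=255, ERR=-15025406781/134217728
(3,3): OLD=1294732839481/8589934592 → NEW=255, ERR=-895700481479/8589934592
(3,4): OLD=10166610088377/68719476736 → NEW=255, ERR=-7356856479303/68719476736
(3,5): OLD=174267873973815/1099511627776 → NEW=255, ERR=-106107591109065/1099511627776
Row 0: ......
Row 1: .#.#.#
Row 2: #.#.#.
Row 3: ######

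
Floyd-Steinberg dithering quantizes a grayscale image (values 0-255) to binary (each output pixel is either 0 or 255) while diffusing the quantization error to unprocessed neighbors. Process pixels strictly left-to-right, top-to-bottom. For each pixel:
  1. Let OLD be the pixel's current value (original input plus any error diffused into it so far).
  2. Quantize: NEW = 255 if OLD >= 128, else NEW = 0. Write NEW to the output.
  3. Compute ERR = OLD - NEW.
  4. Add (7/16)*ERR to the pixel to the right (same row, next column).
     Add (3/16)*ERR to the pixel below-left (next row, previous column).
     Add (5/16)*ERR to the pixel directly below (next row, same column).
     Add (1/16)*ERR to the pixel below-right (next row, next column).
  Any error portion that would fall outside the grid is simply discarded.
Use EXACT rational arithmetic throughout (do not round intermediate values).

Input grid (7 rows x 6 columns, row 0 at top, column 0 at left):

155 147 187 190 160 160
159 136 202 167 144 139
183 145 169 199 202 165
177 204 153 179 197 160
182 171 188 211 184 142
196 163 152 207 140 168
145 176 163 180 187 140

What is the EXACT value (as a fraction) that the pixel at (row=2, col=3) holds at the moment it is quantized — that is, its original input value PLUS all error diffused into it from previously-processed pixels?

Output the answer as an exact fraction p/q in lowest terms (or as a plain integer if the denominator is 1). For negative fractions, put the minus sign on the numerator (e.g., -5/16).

Answer: 6256863747/33554432

Derivation:
(0,0): OLD=155 → NEW=255, ERR=-100
(0,1): OLD=413/4 → NEW=0, ERR=413/4
(0,2): OLD=14859/64 → NEW=255, ERR=-1461/64
(0,3): OLD=184333/1024 → NEW=255, ERR=-76787/1024
(0,4): OLD=2083931/16384 → NEW=0, ERR=2083931/16384
(0,5): OLD=56530557/262144 → NEW=255, ERR=-10316163/262144
(1,0): OLD=9415/64 → NEW=255, ERR=-6905/64
(1,1): OLD=56593/512 → NEW=0, ERR=56593/512
(1,2): OLD=3860357/16384 → NEW=255, ERR=-317563/16384
(1,3): OLD=10322481/65536 → NEW=255, ERR=-6389199/65536
(1,4): OLD=541190723/4194304 → NEW=255, ERR=-528356797/4194304
(1,5): OLD=5337827813/67108864 → NEW=0, ERR=5337827813/67108864
(2,0): OLD=1392715/8192 → NEW=255, ERR=-696245/8192
(2,1): OLD=34597961/262144 → NEW=255, ERR=-32248759/262144
(2,2): OLD=409996251/4194304 → NEW=0, ERR=409996251/4194304
(2,3): OLD=6256863747/33554432 → NEW=255, ERR=-2299516413/33554432
Target (2,3): original=199, with diffused error = 6256863747/33554432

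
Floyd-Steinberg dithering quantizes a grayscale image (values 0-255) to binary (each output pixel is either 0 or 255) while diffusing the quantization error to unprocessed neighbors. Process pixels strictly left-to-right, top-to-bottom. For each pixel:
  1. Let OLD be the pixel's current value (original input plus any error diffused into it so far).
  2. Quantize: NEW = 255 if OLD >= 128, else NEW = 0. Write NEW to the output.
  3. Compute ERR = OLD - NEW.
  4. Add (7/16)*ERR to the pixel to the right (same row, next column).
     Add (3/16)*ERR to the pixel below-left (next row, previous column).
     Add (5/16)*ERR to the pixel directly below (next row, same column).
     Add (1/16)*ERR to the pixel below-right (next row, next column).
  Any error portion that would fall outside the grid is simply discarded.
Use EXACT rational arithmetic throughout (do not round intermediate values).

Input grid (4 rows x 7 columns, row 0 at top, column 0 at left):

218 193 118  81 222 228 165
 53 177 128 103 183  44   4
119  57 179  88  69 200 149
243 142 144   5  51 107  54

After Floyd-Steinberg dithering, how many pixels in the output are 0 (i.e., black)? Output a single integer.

(0,0): OLD=218 → NEW=255, ERR=-37
(0,1): OLD=2829/16 → NEW=255, ERR=-1251/16
(0,2): OLD=21451/256 → NEW=0, ERR=21451/256
(0,3): OLD=481933/4096 → NEW=0, ERR=481933/4096
(0,4): OLD=17922523/65536 → NEW=255, ERR=1210843/65536
(0,5): OLD=247551229/1048576 → NEW=255, ERR=-19835651/1048576
(0,6): OLD=2629391083/16777216 → NEW=255, ERR=-1648798997/16777216
(1,0): OLD=6855/256 → NEW=0, ERR=6855/256
(1,1): OLD=363889/2048 → NEW=255, ERR=-158351/2048
(1,2): OLD=9013317/65536 → NEW=255, ERR=-7698363/65536
(1,3): OLD=25448353/262144 → NEW=0, ERR=25448353/262144
(1,4): OLD=3943519747/16777216 → NEW=255, ERR=-334670333/16777216
(1,5): OLD=1622597235/134217728 → NEW=0, ERR=1622597235/134217728
(1,6): OLD=-48542807971/2147483648 → NEW=0, ERR=-48542807971/2147483648
(2,0): OLD=3698539/32768 → NEW=0, ERR=3698539/32768
(2,1): OLD=64872009/1048576 → NEW=0, ERR=64872009/1048576
(2,2): OLD=3065661211/16777216 → NEW=255, ERR=-1212528869/16777216
(2,3): OLD=10151649539/134217728 → NEW=0, ERR=10151649539/134217728
(2,4): OLD=111874226803/1073741824 → NEW=0, ERR=111874226803/1073741824
(2,5): OLD=8379528401105/34359738368 → NEW=255, ERR=-382204882735/34359738368
(2,6): OLD=75770142344647/549755813888 → NEW=255, ERR=-64417590196793/549755813888
(3,0): OLD=4863245755/16777216 → NEW=255, ERR=585055675/16777216
(3,1): OLD=22829525279/134217728 → NEW=255, ERR=-11395995361/134217728
(3,2): OLD=109861544397/1073741824 → NEW=0, ERR=109861544397/1073741824
(3,3): OLD=379754242763/4294967296 → NEW=0, ERR=379754242763/4294967296
(3,4): OLD=68655868025275/549755813888 → NEW=0, ERR=68655868025275/549755813888
(3,5): OLD=627611736233569/4398046511104 → NEW=255, ERR=-493890124097951/4398046511104
(3,6): OLD=-2282944515953601/70368744177664 → NEW=0, ERR=-2282944515953601/70368744177664
Output grid:
  Row 0: ##..###  (2 black, running=2)
  Row 1: .##.#..  (4 black, running=6)
  Row 2: ..#..##  (4 black, running=10)
  Row 3: ##...#.  (4 black, running=14)

Answer: 14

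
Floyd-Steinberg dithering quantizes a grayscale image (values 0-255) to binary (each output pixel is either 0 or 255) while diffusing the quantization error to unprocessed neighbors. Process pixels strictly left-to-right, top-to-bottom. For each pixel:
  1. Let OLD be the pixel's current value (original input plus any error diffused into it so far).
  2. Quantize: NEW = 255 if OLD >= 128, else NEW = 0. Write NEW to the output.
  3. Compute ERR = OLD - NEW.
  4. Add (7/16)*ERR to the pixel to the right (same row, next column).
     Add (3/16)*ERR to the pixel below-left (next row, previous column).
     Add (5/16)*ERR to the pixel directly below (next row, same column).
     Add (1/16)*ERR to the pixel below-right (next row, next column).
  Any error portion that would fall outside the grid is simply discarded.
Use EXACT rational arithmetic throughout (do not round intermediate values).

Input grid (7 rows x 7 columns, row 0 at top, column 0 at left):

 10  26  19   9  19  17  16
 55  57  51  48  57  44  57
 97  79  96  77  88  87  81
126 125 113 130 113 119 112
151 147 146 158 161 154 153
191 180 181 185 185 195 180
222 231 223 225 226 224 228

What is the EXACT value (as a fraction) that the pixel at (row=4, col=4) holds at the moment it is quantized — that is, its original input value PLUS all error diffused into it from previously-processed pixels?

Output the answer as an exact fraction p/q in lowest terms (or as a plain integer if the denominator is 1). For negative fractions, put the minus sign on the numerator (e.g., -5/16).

Answer: 2473844609509425/17592186044416

Derivation:
(0,0): OLD=10 → NEW=0, ERR=10
(0,1): OLD=243/8 → NEW=0, ERR=243/8
(0,2): OLD=4133/128 → NEW=0, ERR=4133/128
(0,3): OLD=47363/2048 → NEW=0, ERR=47363/2048
(0,4): OLD=954133/32768 → NEW=0, ERR=954133/32768
(0,5): OLD=15591827/524288 → NEW=0, ERR=15591827/524288
(0,6): OLD=243360517/8388608 → NEW=0, ERR=243360517/8388608
(1,0): OLD=8169/128 → NEW=0, ERR=8169/128
(1,1): OLD=103519/1024 → NEW=0, ERR=103519/1024
(1,2): OLD=3655371/32768 → NEW=0, ERR=3655371/32768
(1,3): OLD=14615727/131072 → NEW=0, ERR=14615727/131072
(1,4): OLD=1022622061/8388608 → NEW=0, ERR=1022622061/8388608
(1,5): OLD=7642810109/67108864 → NEW=0, ERR=7642810109/67108864
(1,6): OLD=126433129267/1073741824 → NEW=0, ERR=126433129267/1073741824
(2,0): OLD=2226565/16384 → NEW=255, ERR=-1951355/16384
(2,1): OLD=43720199/524288 → NEW=0, ERR=43720199/524288
(2,2): OLD=1632167893/8388608 → NEW=255, ERR=-506927147/8388608
(2,3): OLD=7733474413/67108864 → NEW=0, ERR=7733474413/67108864
(2,4): OLD=109970083197/536870912 → NEW=255, ERR=-26931999363/536870912
(2,5): OLD=2239220448255/17179869184 → NEW=255, ERR=-2141646193665/17179869184
(2,6): OLD=19344796836073/274877906944 → NEW=0, ERR=19344796836073/274877906944
(3,0): OLD=875908405/8388608 → NEW=0, ERR=875908405/8388608
(3,1): OLD=11943157777/67108864 → NEW=255, ERR=-5169602543/67108864
(3,2): OLD=46832565571/536870912 → NEW=0, ERR=46832565571/536870912
(3,3): OLD=410154774245/2147483648 → NEW=255, ERR=-137453555995/2147483648
(3,4): OLD=14609515319605/274877906944 → NEW=0, ERR=14609515319605/274877906944
(3,5): OLD=249273826699887/2199023255552 → NEW=0, ERR=249273826699887/2199023255552
(3,6): OLD=6185227621502193/35184372088832 → NEW=255, ERR=-2786787261149967/35184372088832
(4,0): OLD=181662543995/1073741824 → NEW=255, ERR=-92141621125/1073741824
(4,1): OLD=1859992887999/17179869184 → NEW=0, ERR=1859992887999/17179869184
(4,2): OLD=56023031526289/274877906944 → NEW=255, ERR=-14070834744431/274877906944
(4,3): OLD=288116024618891/2199023255552 → NEW=255, ERR=-272634905546869/2199023255552
(4,4): OLD=2473844609509425/17592186044416 → NEW=255, ERR=-2012162831816655/17592186044416
Target (4,4): original=161, with diffused error = 2473844609509425/17592186044416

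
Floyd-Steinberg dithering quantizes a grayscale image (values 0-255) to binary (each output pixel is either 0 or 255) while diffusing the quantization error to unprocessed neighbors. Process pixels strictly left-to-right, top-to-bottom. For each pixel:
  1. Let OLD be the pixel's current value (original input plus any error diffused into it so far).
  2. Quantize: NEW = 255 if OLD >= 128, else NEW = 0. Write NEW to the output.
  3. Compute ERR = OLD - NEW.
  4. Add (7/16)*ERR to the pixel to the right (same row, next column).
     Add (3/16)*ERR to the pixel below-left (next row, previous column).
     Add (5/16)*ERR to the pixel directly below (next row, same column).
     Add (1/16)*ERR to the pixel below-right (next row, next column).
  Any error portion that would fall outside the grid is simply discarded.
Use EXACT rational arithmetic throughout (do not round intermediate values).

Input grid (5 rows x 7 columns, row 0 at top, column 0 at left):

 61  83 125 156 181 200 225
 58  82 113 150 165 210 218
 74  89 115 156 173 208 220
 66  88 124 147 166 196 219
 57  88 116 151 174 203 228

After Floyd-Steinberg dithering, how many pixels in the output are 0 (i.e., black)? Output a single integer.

(0,0): OLD=61 → NEW=0, ERR=61
(0,1): OLD=1755/16 → NEW=0, ERR=1755/16
(0,2): OLD=44285/256 → NEW=255, ERR=-20995/256
(0,3): OLD=492011/4096 → NEW=0, ERR=492011/4096
(0,4): OLD=15306093/65536 → NEW=255, ERR=-1405587/65536
(0,5): OLD=199876091/1048576 → NEW=255, ERR=-67510789/1048576
(0,6): OLD=3302298077/16777216 → NEW=255, ERR=-975892003/16777216
(1,0): OLD=24993/256 → NEW=0, ERR=24993/256
(1,1): OLD=301927/2048 → NEW=255, ERR=-220313/2048
(1,2): OLD=4566899/65536 → NEW=0, ERR=4566899/65536
(1,3): OLD=54756023/262144 → NEW=255, ERR=-12090697/262144
(1,4): OLD=2240676613/16777216 → NEW=255, ERR=-2037513467/16777216
(1,5): OLD=16710241045/134217728 → NEW=0, ERR=16710241045/134217728
(1,6): OLD=537446061467/2147483648 → NEW=255, ERR=-10162268773/2147483648
(2,0): OLD=2763613/32768 → NEW=0, ERR=2763613/32768
(2,1): OLD=116862671/1048576 → NEW=0, ERR=116862671/1048576
(2,2): OLD=2854881837/16777216 → NEW=255, ERR=-1423308243/16777216
(2,3): OLD=11550168069/134217728 → NEW=0, ERR=11550168069/134217728
(2,4): OLD=207402797589/1073741824 → NEW=255, ERR=-66401367531/1073741824
(2,5): OLD=7262737188615/34359738368 → NEW=255, ERR=-1498996095225/34359738368
(2,6): OLD=113918146594465/549755813888 → NEW=255, ERR=-26269585946975/549755813888
(3,0): OLD=1900062349/16777216 → NEW=0, ERR=1900062349/16777216
(3,1): OLD=21708407689/134217728 → NEW=255, ERR=-12517112951/134217728
(3,2): OLD=85672389035/1073741824 → NEW=0, ERR=85672389035/1073741824
(3,3): OLD=824214596477/4294967296 → NEW=255, ERR=-271002064003/4294967296
(3,4): OLD=63918985456269/549755813888 → NEW=0, ERR=63918985456269/549755813888
(3,5): OLD=969370592455927/4398046511104 → NEW=255, ERR=-152131267875593/4398046511104
(3,6): OLD=13103181161711465/70368744177664 → NEW=255, ERR=-4840848603592855/70368744177664
(4,0): OLD=160857723043/2147483648 → NEW=0, ERR=160857723043/2147483648
(4,1): OLD=3905534316487/34359738368 → NEW=0, ERR=3905534316487/34359738368
(4,2): OLD=95109566420489/549755813888 → NEW=255, ERR=-45078166120951/549755813888
(4,3): OLD=537421391049779/4398046511104 → NEW=0, ERR=537421391049779/4398046511104
(4,4): OLD=8914485362673449/35184372088832 → NEW=255, ERR=-57529519978711/35184372088832
(4,5): OLD=209240850706927145/1125899906842624 → NEW=255, ERR=-77863625537941975/1125899906842624
(4,6): OLD=3136023988532718319/18014398509481984 → NEW=255, ERR=-1457647631385187601/18014398509481984
Output grid:
  Row 0: ..#.###  (3 black, running=3)
  Row 1: .#.##.#  (3 black, running=6)
  Row 2: ..#.###  (3 black, running=9)
  Row 3: .#.#.##  (3 black, running=12)
  Row 4: ..#.###  (3 black, running=15)

Answer: 15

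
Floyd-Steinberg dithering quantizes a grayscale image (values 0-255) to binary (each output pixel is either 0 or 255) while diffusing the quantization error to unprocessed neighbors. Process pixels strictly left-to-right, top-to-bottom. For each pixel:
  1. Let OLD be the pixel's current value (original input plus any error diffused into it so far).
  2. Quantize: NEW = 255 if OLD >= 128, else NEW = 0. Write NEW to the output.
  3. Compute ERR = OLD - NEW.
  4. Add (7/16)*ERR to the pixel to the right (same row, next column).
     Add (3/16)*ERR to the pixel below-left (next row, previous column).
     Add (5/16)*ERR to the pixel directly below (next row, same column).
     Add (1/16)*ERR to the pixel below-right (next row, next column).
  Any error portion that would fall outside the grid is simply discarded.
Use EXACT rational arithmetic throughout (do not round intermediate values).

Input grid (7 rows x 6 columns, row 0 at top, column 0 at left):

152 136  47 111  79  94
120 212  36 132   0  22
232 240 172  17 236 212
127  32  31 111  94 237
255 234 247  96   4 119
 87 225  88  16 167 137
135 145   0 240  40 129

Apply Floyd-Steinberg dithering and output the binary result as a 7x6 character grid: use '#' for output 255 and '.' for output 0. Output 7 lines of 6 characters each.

Answer: #..#..
.#.#..
###.##
#....#
####..
.#..##
#..#..

Derivation:
(0,0): OLD=152 → NEW=255, ERR=-103
(0,1): OLD=1455/16 → NEW=0, ERR=1455/16
(0,2): OLD=22217/256 → NEW=0, ERR=22217/256
(0,3): OLD=610175/4096 → NEW=255, ERR=-434305/4096
(0,4): OLD=2137209/65536 → NEW=0, ERR=2137209/65536
(0,5): OLD=113526607/1048576 → NEW=0, ERR=113526607/1048576
(1,0): OLD=26845/256 → NEW=0, ERR=26845/256
(1,1): OLD=606475/2048 → NEW=255, ERR=84235/2048
(1,2): OLD=4385511/65536 → NEW=0, ERR=4385511/65536
(1,3): OLD=36616347/262144 → NEW=255, ERR=-30230373/262144
(1,4): OLD=-446075983/16777216 → NEW=0, ERR=-446075983/16777216
(1,5): OLD=12412302215/268435456 → NEW=0, ERR=12412302215/268435456
(2,0): OLD=8928681/32768 → NEW=255, ERR=572841/32768
(2,1): OLD=293184467/1048576 → NEW=255, ERR=25797587/1048576
(2,2): OLD=3097468985/16777216 → NEW=255, ERR=-1180721095/16777216
(2,3): OLD=-6795450703/134217728 → NEW=0, ERR=-6795450703/134217728
(2,4): OLD=889070898067/4294967296 → NEW=255, ERR=-206145762413/4294967296
(2,5): OLD=14004297456693/68719476736 → NEW=255, ERR=-3519169110987/68719476736
(3,0): OLD=2299753753/16777216 → NEW=255, ERR=-1978436327/16777216
(3,1): OLD=-3222090715/134217728 → NEW=0, ERR=-3222090715/134217728
(3,2): OLD=-10147873345/1073741824 → NEW=0, ERR=-10147873345/1073741824
(3,3): OLD=5335747463997/68719476736 → NEW=0, ERR=5335747463997/68719476736
(3,4): OLD=55087943086493/549755813888 → NEW=0, ERR=55087943086493/549755813888
(3,5): OLD=2303136225840403/8796093022208 → NEW=255, ERR=60132505177363/8796093022208
(4,0): OLD=458804605015/2147483648 → NEW=255, ERR=-88803725225/2147483648
(4,1): OLD=6846658354411/34359738368 → NEW=255, ERR=-1915074929429/34359738368
(4,2): OLD=255878535524177/1099511627776 → NEW=255, ERR=-24496929558703/1099511627776
(4,3): OLD=2264367386686453/17592186044416 → NEW=255, ERR=-2221640054639627/17592186044416
(4,4): OLD=-3884763199948475/281474976710656 → NEW=0, ERR=-3884763199948475/281474976710656
(4,5): OLD=546561240946112195/4503599627370496 → NEW=0, ERR=546561240946112195/4503599627370496
(5,0): OLD=34979233001969/549755813888 → NEW=0, ERR=34979233001969/549755813888
(5,1): OLD=4022580837321217/17592186044416 → NEW=255, ERR=-463426604004863/17592186044416
(5,2): OLD=5960309415010459/140737488355328 → NEW=0, ERR=5960309415010459/140737488355328
(5,3): OLD=-40154782089969191/4503599627370496 → NEW=0, ERR=-40154782089969191/4503599627370496
(5,4): OLD=1564087192819861881/9007199254740992 → NEW=255, ERR=-732748617139091079/9007199254740992
(5,5): OLD=19955840433481387661/144115188075855872 → NEW=255, ERR=-16793532525861859699/144115188075855872
(6,0): OLD=42205519324239011/281474976710656 → NEW=255, ERR=-29570599736978269/281474976710656
(6,1): OLD=462624843276555879/4503599627370496 → NEW=0, ERR=462624843276555879/4503599627370496
(6,2): OLD=988230463110603023/18014398509481984 → NEW=0, ERR=988230463110603023/18014398509481984
(6,3): OLD=71656235778672448179/288230376151711744 → NEW=255, ERR=-1842510140014046541/288230376151711744
(6,4): OLD=-49001010194186568685/4611686018427387904 → NEW=0, ERR=-49001010194186568685/4611686018427387904
(6,5): OLD=6113380374561710468773/73786976294838206464 → NEW=0, ERR=6113380374561710468773/73786976294838206464
Row 0: #..#..
Row 1: .#.#..
Row 2: ###.##
Row 3: #....#
Row 4: ####..
Row 5: .#..##
Row 6: #..#..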